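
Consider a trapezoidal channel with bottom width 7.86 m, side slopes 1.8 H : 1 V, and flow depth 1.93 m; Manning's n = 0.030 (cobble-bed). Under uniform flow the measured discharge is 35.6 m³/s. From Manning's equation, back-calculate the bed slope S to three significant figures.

0.00155

A = (b + z·y)·y = (7.86 + 1.8×1.93)×1.93 = 21.87 m²
P = b + 2y√(1+z²) = 7.86 + 2×1.93×√(1+1.8²) = 15.81 m
R = A/P = 21.87/15.81 = 1.384 m
S = (Q·n / (1·A·R^(2/3)))² = (35.6×0.030 / (1×21.87×1.242))² = 0.001546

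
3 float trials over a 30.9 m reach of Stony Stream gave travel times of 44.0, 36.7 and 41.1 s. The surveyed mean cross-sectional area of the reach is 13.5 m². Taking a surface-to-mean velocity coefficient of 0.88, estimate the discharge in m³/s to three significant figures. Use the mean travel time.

t̄ = (44.0 + 36.7 + 41.1) / 3 = 40.6 s
v_surface = L / t̄ = 30.9 / 40.6 = 0.7611 m/s
v_mean = 0.88 × 0.7611 = 0.6698 m/s
Q = A × v_mean = 13.5 × 0.6698 = 9.042 m³/s

9.04 m³/s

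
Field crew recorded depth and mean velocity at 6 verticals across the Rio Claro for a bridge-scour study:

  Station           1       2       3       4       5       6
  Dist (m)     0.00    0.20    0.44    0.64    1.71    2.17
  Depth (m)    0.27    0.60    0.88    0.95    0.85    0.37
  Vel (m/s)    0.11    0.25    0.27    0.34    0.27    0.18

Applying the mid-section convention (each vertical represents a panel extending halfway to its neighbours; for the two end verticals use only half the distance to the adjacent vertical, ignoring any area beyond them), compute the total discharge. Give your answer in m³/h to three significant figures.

1740 m³/h

w_1 = (0.20 − 0.00)/2 = 0.1 m; q_1 = 0.11 × 0.27 × 0.1 = 0.002970 m³/s
w_2 = (0.44 − 0.00)/2 = 0.22 m; q_2 = 0.25 × 0.60 × 0.22 = 0.03300 m³/s
w_3 = (0.64 − 0.20)/2 = 0.22 m; q_3 = 0.27 × 0.88 × 0.22 = 0.05227 m³/s
w_4 = (1.71 − 0.44)/2 = 0.635 m; q_4 = 0.34 × 0.95 × 0.635 = 0.2051 m³/s
w_5 = (2.17 − 0.64)/2 = 0.765 m; q_5 = 0.27 × 0.85 × 0.765 = 0.1756 m³/s
w_6 = (2.17 − 1.71)/2 = 0.23 m; q_6 = 0.18 × 0.37 × 0.23 = 0.01532 m³/s
Q = Σ qᵢ = 0.4842 m³/s
= 0.4842 × 3600 = 1743 m³/h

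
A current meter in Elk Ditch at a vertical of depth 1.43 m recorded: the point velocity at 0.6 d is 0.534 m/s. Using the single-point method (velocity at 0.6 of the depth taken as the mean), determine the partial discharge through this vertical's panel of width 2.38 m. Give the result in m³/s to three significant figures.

v̄ = v₀.₆ = 0.534 m/s
q = v̄ × d × w = 0.5340 × 1.43 × 2.38 = 1.817 m³/s

1.82 m³/s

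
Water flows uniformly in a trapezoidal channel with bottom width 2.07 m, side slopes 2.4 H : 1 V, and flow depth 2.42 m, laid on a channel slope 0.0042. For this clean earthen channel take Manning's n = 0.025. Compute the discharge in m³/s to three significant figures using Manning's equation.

A = (b + z·y)·y = (2.07 + 2.4×2.42)×2.42 = 19.06 m²
P = b + 2y√(1+z²) = 2.07 + 2×2.42×√(1+2.4²) = 14.65 m
R = A/P = 19.06/14.65 = 1.301 m
Q = (1/n)·A·R^(2/3)·S^(1/2) = (1/0.025) × 19.06 × 1.301^(2/3) × 0.0042^(1/2) = 58.90 m³/s

58.9 m³/s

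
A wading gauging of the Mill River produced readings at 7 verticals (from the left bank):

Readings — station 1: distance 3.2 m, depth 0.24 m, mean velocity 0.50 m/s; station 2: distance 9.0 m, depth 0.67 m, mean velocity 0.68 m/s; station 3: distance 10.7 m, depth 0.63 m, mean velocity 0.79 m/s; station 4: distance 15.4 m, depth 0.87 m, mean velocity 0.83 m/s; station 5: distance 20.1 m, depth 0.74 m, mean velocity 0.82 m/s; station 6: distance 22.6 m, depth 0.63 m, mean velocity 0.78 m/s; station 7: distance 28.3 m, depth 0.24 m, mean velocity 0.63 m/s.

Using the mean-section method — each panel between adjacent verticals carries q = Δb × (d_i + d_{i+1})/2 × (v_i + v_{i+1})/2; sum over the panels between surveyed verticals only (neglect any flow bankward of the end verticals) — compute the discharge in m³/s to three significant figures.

Panel 1-2: Δb = 5.8 m, d̄ = (0.24+0.67)/2 = 0.455, v̄ = (0.50+0.68)/2 = 0.59 → q = 5.8×0.455×0.59 = 1.557 m³/s
Panel 2-3: Δb = 1.7 m, d̄ = (0.67+0.63)/2 = 0.65, v̄ = (0.68+0.79)/2 = 0.735 → q = 1.7×0.65×0.735 = 0.8122 m³/s
Panel 3-4: Δb = 4.7 m, d̄ = (0.63+0.87)/2 = 0.75, v̄ = (0.79+0.83)/2 = 0.81 → q = 4.7×0.75×0.81 = 2.855 m³/s
Panel 4-5: Δb = 4.7 m, d̄ = (0.87+0.74)/2 = 0.805, v̄ = (0.83+0.82)/2 = 0.825 → q = 4.7×0.805×0.825 = 3.121 m³/s
Panel 5-6: Δb = 2.5 m, d̄ = (0.74+0.63)/2 = 0.685, v̄ = (0.82+0.78)/2 = 0.8 → q = 2.5×0.685×0.8 = 1.370 m³/s
Panel 6-7: Δb = 5.7 m, d̄ = (0.63+0.24)/2 = 0.435, v̄ = (0.78+0.63)/2 = 0.705 → q = 5.7×0.435×0.705 = 1.748 m³/s
Q = Σ q = 11.46 m³/s

11.5 m³/s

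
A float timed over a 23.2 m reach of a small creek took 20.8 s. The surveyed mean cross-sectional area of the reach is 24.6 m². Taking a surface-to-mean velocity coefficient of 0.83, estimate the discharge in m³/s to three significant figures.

v_surface = L / t̄ = 23.2 / 20.8 = 1.115 m/s
v_mean = 0.83 × 1.115 = 0.9258 m/s
Q = A × v_mean = 24.6 × 0.9258 = 22.77 m³/s

22.8 m³/s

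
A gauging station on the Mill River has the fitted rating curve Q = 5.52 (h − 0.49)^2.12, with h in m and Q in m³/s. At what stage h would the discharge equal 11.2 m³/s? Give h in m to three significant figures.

h − h₀ = (Q/C)^(1/b) = (11.2/5.52)^(1/2.12) = 1.396 m
h = 0.49 + 1.396 = 1.886 m

1.89 m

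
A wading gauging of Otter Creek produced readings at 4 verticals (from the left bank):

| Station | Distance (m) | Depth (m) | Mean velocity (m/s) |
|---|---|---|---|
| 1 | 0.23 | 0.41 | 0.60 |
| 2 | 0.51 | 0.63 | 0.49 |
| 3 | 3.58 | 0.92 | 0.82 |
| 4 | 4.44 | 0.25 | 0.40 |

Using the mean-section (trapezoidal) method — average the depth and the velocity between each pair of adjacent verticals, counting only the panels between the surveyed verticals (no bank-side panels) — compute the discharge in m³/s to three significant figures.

Panel 1-2: Δb = 0.28 m, d̄ = (0.41+0.63)/2 = 0.52, v̄ = (0.60+0.49)/2 = 0.545 → q = 0.28×0.52×0.545 = 0.07935 m³/s
Panel 2-3: Δb = 3.07 m, d̄ = (0.63+0.92)/2 = 0.775, v̄ = (0.49+0.82)/2 = 0.655 → q = 3.07×0.775×0.655 = 1.558 m³/s
Panel 3-4: Δb = 0.86 m, d̄ = (0.92+0.25)/2 = 0.585, v̄ = (0.82+0.40)/2 = 0.61 → q = 0.86×0.585×0.61 = 0.3069 m³/s
Q = Σ q = 1.945 m³/s

1.94 m³/s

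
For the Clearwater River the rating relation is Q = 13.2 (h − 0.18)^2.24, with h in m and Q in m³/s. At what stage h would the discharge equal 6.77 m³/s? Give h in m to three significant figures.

0.922 m

h − h₀ = (Q/C)^(1/b) = (6.77/13.2)^(1/2.24) = 0.7422 m
h = 0.18 + 0.7422 = 0.9222 m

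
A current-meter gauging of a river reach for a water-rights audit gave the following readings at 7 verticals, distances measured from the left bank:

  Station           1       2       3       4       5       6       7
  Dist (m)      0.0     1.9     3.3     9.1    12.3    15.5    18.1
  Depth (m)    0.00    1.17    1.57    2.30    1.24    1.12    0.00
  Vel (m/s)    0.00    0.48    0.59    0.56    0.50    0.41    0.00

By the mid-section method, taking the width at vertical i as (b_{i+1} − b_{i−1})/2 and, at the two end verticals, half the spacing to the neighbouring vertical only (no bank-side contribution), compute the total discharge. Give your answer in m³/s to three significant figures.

13.4 m³/s

w_2 = (3.3 − 0.0)/2 = 1.65 m; q_2 = 0.48 × 1.17 × 1.65 = 0.9266 m³/s
w_3 = (9.1 − 1.9)/2 = 3.6 m; q_3 = 0.59 × 1.57 × 3.6 = 3.335 m³/s
w_4 = (12.3 − 3.3)/2 = 4.5 m; q_4 = 0.56 × 2.30 × 4.5 = 5.796 m³/s
w_5 = (15.5 − 9.1)/2 = 3.2 m; q_5 = 0.50 × 1.24 × 3.2 = 1.984 m³/s
w_6 = (18.1 − 12.3)/2 = 2.9 m; q_6 = 0.41 × 1.12 × 2.9 = 1.332 m³/s
Stations 1, 7 contribute zero (depth or velocity is 0).
Q = Σ qᵢ = 13.37 m³/s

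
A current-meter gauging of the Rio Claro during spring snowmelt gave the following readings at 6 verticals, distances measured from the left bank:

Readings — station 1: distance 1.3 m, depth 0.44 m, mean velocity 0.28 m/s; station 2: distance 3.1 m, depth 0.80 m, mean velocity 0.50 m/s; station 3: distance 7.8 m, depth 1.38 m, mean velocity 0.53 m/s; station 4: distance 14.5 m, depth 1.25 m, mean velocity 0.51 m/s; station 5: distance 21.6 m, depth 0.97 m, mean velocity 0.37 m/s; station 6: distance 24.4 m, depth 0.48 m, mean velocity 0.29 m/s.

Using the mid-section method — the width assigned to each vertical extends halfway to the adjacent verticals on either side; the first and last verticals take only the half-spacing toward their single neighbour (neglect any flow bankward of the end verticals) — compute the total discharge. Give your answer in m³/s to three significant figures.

w_1 = (3.1 − 1.3)/2 = 0.9 m; q_1 = 0.28 × 0.44 × 0.9 = 0.1109 m³/s
w_2 = (7.8 − 1.3)/2 = 3.25 m; q_2 = 0.50 × 0.80 × 3.25 = 1.300 m³/s
w_3 = (14.5 − 3.1)/2 = 5.7 m; q_3 = 0.53 × 1.38 × 5.7 = 4.169 m³/s
w_4 = (21.6 − 7.8)/2 = 6.9 m; q_4 = 0.51 × 1.25 × 6.9 = 4.399 m³/s
w_5 = (24.4 − 14.5)/2 = 4.95 m; q_5 = 0.37 × 0.97 × 4.95 = 1.777 m³/s
w_6 = (24.4 − 21.6)/2 = 1.4 m; q_6 = 0.29 × 0.48 × 1.4 = 0.1949 m³/s
Q = Σ qᵢ = 11.95 m³/s

12.0 m³/s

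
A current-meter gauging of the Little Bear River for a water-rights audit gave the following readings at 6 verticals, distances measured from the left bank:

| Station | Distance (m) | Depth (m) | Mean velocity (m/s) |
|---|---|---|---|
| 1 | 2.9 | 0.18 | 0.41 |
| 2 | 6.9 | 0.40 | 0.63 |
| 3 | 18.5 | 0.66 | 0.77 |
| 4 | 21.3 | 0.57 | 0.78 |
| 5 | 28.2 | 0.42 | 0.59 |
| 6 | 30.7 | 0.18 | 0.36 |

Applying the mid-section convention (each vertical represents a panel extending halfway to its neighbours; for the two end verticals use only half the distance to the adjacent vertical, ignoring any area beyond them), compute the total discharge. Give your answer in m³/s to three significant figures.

9.17 m³/s

w_1 = (6.9 − 2.9)/2 = 2 m; q_1 = 0.41 × 0.18 × 2 = 0.1476 m³/s
w_2 = (18.5 − 2.9)/2 = 7.8 m; q_2 = 0.63 × 0.40 × 7.8 = 1.966 m³/s
w_3 = (21.3 − 6.9)/2 = 7.2 m; q_3 = 0.77 × 0.66 × 7.2 = 3.659 m³/s
w_4 = (28.2 − 18.5)/2 = 4.85 m; q_4 = 0.78 × 0.57 × 4.85 = 2.156 m³/s
w_5 = (30.7 − 21.3)/2 = 4.7 m; q_5 = 0.59 × 0.42 × 4.7 = 1.165 m³/s
w_6 = (30.7 − 28.2)/2 = 1.25 m; q_6 = 0.36 × 0.18 × 1.25 = 0.08100 m³/s
Q = Σ qᵢ = 9.174 m³/s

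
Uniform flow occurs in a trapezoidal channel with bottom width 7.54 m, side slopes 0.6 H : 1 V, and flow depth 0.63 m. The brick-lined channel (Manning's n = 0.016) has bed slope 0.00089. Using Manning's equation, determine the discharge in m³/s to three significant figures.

6.27 m³/s

A = (b + z·y)·y = (7.54 + 0.6×0.63)×0.63 = 4.988 m²
P = b + 2y√(1+z²) = 7.54 + 2×0.63×√(1+0.6²) = 9.009 m
R = A/P = 4.988/9.009 = 0.5537 m
Q = (1/n)·A·R^(2/3)·S^(1/2) = (1/0.016) × 4.988 × 0.5537^(2/3) × 0.00089^(1/2) = 6.271 m³/s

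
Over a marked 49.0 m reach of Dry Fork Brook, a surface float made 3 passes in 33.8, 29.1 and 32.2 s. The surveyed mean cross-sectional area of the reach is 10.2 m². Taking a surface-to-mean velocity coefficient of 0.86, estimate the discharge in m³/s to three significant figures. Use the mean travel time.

13.6 m³/s

t̄ = (33.8 + 29.1 + 32.2) / 3 = 31.7 s
v_surface = L / t̄ = 49.0 / 31.7 = 1.546 m/s
v_mean = 0.86 × 1.546 = 1.329 m/s
Q = A × v_mean = 10.2 × 1.329 = 13.56 m³/s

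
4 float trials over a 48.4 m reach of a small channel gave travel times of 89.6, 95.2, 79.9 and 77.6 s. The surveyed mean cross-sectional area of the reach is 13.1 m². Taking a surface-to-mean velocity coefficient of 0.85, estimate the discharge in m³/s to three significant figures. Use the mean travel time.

6.30 m³/s

t̄ = (89.6 + 95.2 + 79.9 + 77.6) / 4 = 85.575 s
v_surface = L / t̄ = 48.4 / 85.575 = 0.5656 m/s
v_mean = 0.85 × 0.5656 = 0.4807 m/s
Q = A × v_mean = 13.1 × 0.4807 = 6.298 m³/s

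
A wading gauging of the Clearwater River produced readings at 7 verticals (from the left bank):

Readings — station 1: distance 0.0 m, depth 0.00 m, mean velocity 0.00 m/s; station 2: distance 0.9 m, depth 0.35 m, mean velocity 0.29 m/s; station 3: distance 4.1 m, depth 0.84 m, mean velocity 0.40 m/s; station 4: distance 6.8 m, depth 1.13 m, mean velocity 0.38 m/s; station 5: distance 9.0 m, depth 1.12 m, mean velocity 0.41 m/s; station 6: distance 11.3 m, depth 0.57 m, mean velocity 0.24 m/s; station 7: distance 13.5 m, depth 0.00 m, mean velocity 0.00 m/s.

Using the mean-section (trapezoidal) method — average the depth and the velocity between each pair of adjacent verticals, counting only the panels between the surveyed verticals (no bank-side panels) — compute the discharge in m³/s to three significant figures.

Panel 1-2: Δb = 0.9 m, d̄ = (0.00+0.35)/2 = 0.175, v̄ = (0.00+0.29)/2 = 0.145 → q = 0.9×0.175×0.145 = 0.02284 m³/s
Panel 2-3: Δb = 3.2 m, d̄ = (0.35+0.84)/2 = 0.595, v̄ = (0.29+0.40)/2 = 0.345 → q = 3.2×0.595×0.345 = 0.6569 m³/s
Panel 3-4: Δb = 2.7 m, d̄ = (0.84+1.13)/2 = 0.985, v̄ = (0.40+0.38)/2 = 0.39 → q = 2.7×0.985×0.39 = 1.037 m³/s
Panel 4-5: Δb = 2.2 m, d̄ = (1.13+1.12)/2 = 1.125, v̄ = (0.38+0.41)/2 = 0.395 → q = 2.2×1.125×0.395 = 0.9776 m³/s
Panel 5-6: Δb = 2.3 m, d̄ = (1.12+0.57)/2 = 0.845, v̄ = (0.41+0.24)/2 = 0.325 → q = 2.3×0.845×0.325 = 0.6316 m³/s
Panel 6-7: Δb = 2.2 m, d̄ = (0.57+0.00)/2 = 0.285, v̄ = (0.24+0.00)/2 = 0.12 → q = 2.2×0.285×0.12 = 0.07524 m³/s
Q = Σ q = 3.401 m³/s

3.40 m³/s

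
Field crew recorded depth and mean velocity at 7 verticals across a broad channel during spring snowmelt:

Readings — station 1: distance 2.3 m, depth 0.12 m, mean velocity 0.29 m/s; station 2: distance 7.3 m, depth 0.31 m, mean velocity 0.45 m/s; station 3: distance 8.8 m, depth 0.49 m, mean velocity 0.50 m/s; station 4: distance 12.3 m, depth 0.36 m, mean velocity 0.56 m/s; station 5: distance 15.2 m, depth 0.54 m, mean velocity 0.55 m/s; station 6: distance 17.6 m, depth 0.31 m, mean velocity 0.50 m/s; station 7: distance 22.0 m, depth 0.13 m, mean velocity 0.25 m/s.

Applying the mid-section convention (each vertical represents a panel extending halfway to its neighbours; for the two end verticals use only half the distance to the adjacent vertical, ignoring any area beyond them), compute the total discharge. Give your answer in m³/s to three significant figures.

w_1 = (7.3 − 2.3)/2 = 2.5 m; q_1 = 0.29 × 0.12 × 2.5 = 0.08700 m³/s
w_2 = (8.8 − 2.3)/2 = 3.25 m; q_2 = 0.45 × 0.31 × 3.25 = 0.4534 m³/s
w_3 = (12.3 − 7.3)/2 = 2.5 m; q_3 = 0.50 × 0.49 × 2.5 = 0.6125 m³/s
w_4 = (15.2 − 8.8)/2 = 3.2 m; q_4 = 0.56 × 0.36 × 3.2 = 0.6451 m³/s
w_5 = (17.6 − 12.3)/2 = 2.65 m; q_5 = 0.55 × 0.54 × 2.65 = 0.7871 m³/s
w_6 = (22.0 − 15.2)/2 = 3.4 m; q_6 = 0.50 × 0.31 × 3.4 = 0.5270 m³/s
w_7 = (22.0 − 17.6)/2 = 2.2 m; q_7 = 0.25 × 0.13 × 2.2 = 0.07150 m³/s
Q = Σ qᵢ = 3.184 m³/s

3.18 m³/s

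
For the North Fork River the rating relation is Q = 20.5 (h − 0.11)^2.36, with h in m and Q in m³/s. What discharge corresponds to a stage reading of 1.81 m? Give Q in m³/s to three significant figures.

Q = 20.5 × (1.81 − 0.11)^2.36 = 20.5 × 1.7^2.36 = 71.72 m³/s

71.7 m³/s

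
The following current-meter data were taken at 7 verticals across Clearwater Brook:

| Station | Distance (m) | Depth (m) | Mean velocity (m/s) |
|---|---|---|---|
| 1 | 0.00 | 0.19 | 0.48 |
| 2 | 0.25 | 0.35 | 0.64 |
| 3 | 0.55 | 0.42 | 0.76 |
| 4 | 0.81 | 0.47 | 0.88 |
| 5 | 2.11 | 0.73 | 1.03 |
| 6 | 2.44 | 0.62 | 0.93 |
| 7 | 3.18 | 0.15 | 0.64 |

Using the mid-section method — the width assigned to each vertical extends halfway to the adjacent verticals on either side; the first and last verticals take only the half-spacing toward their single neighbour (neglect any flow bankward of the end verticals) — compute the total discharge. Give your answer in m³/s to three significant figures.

1.44 m³/s

w_1 = (0.25 − 0.00)/2 = 0.125 m; q_1 = 0.48 × 0.19 × 0.125 = 0.01140 m³/s
w_2 = (0.55 − 0.00)/2 = 0.275 m; q_2 = 0.64 × 0.35 × 0.275 = 0.06160 m³/s
w_3 = (0.81 − 0.25)/2 = 0.28 m; q_3 = 0.76 × 0.42 × 0.28 = 0.08938 m³/s
w_4 = (2.11 − 0.55)/2 = 0.78 m; q_4 = 0.88 × 0.47 × 0.78 = 0.3226 m³/s
w_5 = (2.44 − 0.81)/2 = 0.815 m; q_5 = 1.03 × 0.73 × 0.815 = 0.6128 m³/s
w_6 = (3.18 − 2.11)/2 = 0.535 m; q_6 = 0.93 × 0.62 × 0.535 = 0.3085 m³/s
w_7 = (3.18 − 2.44)/2 = 0.37 m; q_7 = 0.64 × 0.15 × 0.37 = 0.03552 m³/s
Q = Σ qᵢ = 1.442 m³/s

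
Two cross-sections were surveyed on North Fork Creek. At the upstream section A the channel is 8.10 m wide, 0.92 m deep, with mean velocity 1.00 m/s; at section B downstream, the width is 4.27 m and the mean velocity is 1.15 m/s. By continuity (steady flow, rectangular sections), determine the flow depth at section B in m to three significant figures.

Q = A₁V₁ = (8.10×0.92) × 1.00 = 7.452 m³/s
d₂ = Q/(b₂ V₂) = 7.452/(4.27×1.15) = 1.518 m

1.52 m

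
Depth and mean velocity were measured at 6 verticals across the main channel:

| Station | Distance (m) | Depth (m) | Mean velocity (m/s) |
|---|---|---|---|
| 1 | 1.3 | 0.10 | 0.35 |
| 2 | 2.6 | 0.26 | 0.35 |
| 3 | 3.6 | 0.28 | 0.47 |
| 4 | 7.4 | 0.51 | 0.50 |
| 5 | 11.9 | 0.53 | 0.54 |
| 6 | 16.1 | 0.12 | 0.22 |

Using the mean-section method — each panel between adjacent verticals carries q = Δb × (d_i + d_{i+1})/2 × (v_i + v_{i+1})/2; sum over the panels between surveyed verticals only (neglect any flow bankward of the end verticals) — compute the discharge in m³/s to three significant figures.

Panel 1-2: Δb = 1.3 m, d̄ = (0.10+0.26)/2 = 0.18, v̄ = (0.35+0.35)/2 = 0.35 → q = 1.3×0.18×0.35 = 0.08190 m³/s
Panel 2-3: Δb = 1 m, d̄ = (0.26+0.28)/2 = 0.27, v̄ = (0.35+0.47)/2 = 0.41 → q = 1×0.27×0.41 = 0.1107 m³/s
Panel 3-4: Δb = 3.8 m, d̄ = (0.28+0.51)/2 = 0.395, v̄ = (0.47+0.50)/2 = 0.485 → q = 3.8×0.395×0.485 = 0.7280 m³/s
Panel 4-5: Δb = 4.5 m, d̄ = (0.51+0.53)/2 = 0.52, v̄ = (0.50+0.54)/2 = 0.52 → q = 4.5×0.52×0.52 = 1.217 m³/s
Panel 5-6: Δb = 4.2 m, d̄ = (0.53+0.12)/2 = 0.325, v̄ = (0.54+0.22)/2 = 0.38 → q = 4.2×0.325×0.38 = 0.5187 m³/s
Q = Σ q = 2.656 m³/s

2.66 m³/s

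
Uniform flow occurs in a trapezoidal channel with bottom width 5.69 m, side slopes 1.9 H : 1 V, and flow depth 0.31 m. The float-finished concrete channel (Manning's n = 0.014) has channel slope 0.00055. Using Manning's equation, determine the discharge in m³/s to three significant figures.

1.39 m³/s

A = (b + z·y)·y = (5.69 + 1.9×0.31)×0.31 = 1.946 m²
P = b + 2y√(1+z²) = 5.69 + 2×0.31×√(1+1.9²) = 7.021 m
R = A/P = 1.946/7.021 = 0.2772 m
Q = (1/n)·A·R^(2/3)·S^(1/2) = (1/0.014) × 1.946 × 0.2772^(2/3) × 0.00055^(1/2) = 1.386 m³/s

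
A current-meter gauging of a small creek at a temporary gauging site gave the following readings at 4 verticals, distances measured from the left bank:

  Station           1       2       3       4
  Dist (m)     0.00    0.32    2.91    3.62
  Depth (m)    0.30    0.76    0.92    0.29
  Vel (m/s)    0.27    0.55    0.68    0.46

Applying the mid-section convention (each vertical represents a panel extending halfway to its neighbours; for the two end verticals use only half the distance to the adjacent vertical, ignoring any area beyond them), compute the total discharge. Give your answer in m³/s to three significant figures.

w_1 = (0.32 − 0.00)/2 = 0.16 m; q_1 = 0.27 × 0.30 × 0.16 = 0.01296 m³/s
w_2 = (2.91 − 0.00)/2 = 1.455 m; q_2 = 0.55 × 0.76 × 1.455 = 0.6082 m³/s
w_3 = (3.62 − 0.32)/2 = 1.65 m; q_3 = 0.68 × 0.92 × 1.65 = 1.032 m³/s
w_4 = (3.62 − 2.91)/2 = 0.355 m; q_4 = 0.46 × 0.29 × 0.355 = 0.04736 m³/s
Q = Σ qᵢ = 1.701 m³/s

1.70 m³/s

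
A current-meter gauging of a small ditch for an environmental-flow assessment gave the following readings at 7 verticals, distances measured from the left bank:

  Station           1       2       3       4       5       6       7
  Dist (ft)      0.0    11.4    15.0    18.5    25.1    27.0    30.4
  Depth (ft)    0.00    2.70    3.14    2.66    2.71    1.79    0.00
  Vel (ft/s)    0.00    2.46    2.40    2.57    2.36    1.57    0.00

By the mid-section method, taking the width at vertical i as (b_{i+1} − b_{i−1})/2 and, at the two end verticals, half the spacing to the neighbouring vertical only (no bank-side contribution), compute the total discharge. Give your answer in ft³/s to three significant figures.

146 ft³/s

w_2 = (15.0 − 0.0)/2 = 7.5 ft; q_2 = 2.46 × 2.70 × 7.5 = 49.82 ft³/s
w_3 = (18.5 − 11.4)/2 = 3.55 ft; q_3 = 2.40 × 3.14 × 3.55 = 26.75 ft³/s
w_4 = (25.1 − 15.0)/2 = 5.05 ft; q_4 = 2.57 × 2.66 × 5.05 = 34.52 ft³/s
w_5 = (27.0 − 18.5)/2 = 4.25 ft; q_5 = 2.36 × 2.71 × 4.25 = 27.18 ft³/s
w_6 = (30.4 − 25.1)/2 = 2.65 ft; q_6 = 1.57 × 1.79 × 2.65 = 7.447 ft³/s
Stations 1, 7 contribute zero (depth or velocity is 0).
Q = Σ qᵢ = 145.7 ft³/s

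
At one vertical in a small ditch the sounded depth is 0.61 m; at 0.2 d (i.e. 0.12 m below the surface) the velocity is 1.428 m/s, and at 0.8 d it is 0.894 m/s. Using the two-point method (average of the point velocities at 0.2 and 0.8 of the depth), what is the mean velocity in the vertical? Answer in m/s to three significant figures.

1.16 m/s

v̄ = (1.428 + 0.894) / 2 = 1.161 m/s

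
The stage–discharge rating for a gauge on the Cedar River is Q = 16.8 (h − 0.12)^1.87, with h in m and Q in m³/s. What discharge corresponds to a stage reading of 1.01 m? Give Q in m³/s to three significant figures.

13.5 m³/s

Q = 16.8 × (1.01 − 0.12)^1.87 = 16.8 × 0.89^1.87 = 13.51 m³/s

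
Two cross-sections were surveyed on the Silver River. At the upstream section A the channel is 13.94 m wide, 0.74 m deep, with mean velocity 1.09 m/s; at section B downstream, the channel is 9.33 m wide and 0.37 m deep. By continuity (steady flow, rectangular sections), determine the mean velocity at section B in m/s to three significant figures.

3.26 m/s

Q = A₁V₁ = (13.94×0.74) × 1.09 = 11.24 m³/s
A₂ = 9.33 × 0.37 = 3.452 m²
V₂ = Q/A₂ = 11.24/3.452 = 3.257 m/s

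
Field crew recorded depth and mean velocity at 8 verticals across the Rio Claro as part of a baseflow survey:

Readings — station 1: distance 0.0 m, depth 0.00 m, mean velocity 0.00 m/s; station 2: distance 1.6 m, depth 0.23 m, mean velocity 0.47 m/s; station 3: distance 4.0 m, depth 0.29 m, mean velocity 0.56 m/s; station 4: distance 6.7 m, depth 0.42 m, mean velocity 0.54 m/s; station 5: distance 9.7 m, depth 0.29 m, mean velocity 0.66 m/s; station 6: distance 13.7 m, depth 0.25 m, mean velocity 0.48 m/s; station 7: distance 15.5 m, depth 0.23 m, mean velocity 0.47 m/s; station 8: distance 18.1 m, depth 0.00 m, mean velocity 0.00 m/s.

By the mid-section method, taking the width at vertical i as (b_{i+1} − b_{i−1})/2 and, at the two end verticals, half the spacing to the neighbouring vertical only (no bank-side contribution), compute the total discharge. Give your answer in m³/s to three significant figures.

w_2 = (4.0 − 0.0)/2 = 2 m; q_2 = 0.47 × 0.23 × 2 = 0.2162 m³/s
w_3 = (6.7 − 1.6)/2 = 2.55 m; q_3 = 0.56 × 0.29 × 2.55 = 0.4141 m³/s
w_4 = (9.7 − 4.0)/2 = 2.85 m; q_4 = 0.54 × 0.42 × 2.85 = 0.6464 m³/s
w_5 = (13.7 − 6.7)/2 = 3.5 m; q_5 = 0.66 × 0.29 × 3.5 = 0.6699 m³/s
w_6 = (15.5 − 9.7)/2 = 2.9 m; q_6 = 0.48 × 0.25 × 2.9 = 0.3480 m³/s
w_7 = (18.1 − 13.7)/2 = 2.2 m; q_7 = 0.47 × 0.23 × 2.2 = 0.2378 m³/s
Stations 1, 8 contribute zero (depth or velocity is 0).
Q = Σ qᵢ = 2.532 m³/s

2.53 m³/s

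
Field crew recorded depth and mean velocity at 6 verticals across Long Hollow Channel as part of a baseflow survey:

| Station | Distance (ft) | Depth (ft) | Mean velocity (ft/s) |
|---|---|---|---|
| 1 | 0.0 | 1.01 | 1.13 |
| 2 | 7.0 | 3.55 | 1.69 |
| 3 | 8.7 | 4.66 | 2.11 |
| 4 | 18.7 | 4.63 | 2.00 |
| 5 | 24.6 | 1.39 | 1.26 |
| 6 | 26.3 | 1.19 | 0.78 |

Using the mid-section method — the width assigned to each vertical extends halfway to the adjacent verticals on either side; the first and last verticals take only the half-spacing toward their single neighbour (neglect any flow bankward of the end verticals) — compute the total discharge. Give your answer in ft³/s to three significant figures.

w_1 = (7.0 − 0.0)/2 = 3.5 ft; q_1 = 1.13 × 1.01 × 3.5 = 3.995 ft³/s
w_2 = (8.7 − 0.0)/2 = 4.35 ft; q_2 = 1.69 × 3.55 × 4.35 = 26.10 ft³/s
w_3 = (18.7 − 7.0)/2 = 5.85 ft; q_3 = 2.11 × 4.66 × 5.85 = 57.52 ft³/s
w_4 = (24.6 − 8.7)/2 = 7.95 ft; q_4 = 2.00 × 4.63 × 7.95 = 73.62 ft³/s
w_5 = (26.3 − 18.7)/2 = 3.8 ft; q_5 = 1.26 × 1.39 × 3.8 = 6.655 ft³/s
w_6 = (26.3 − 24.6)/2 = 0.85 ft; q_6 = 0.78 × 1.19 × 0.85 = 0.7890 ft³/s
Q = Σ qᵢ = 168.7 ft³/s

169 ft³/s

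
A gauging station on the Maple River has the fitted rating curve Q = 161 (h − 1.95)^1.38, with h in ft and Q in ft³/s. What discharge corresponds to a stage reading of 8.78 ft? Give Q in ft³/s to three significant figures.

Q = 161 × (8.78 − 1.95)^1.38 = 161 × 6.83^1.38 = 2282 ft³/s

2280 ft³/s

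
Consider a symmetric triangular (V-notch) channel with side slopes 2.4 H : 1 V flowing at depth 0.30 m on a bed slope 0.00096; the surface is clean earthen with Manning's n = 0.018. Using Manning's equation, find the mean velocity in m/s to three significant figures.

0.461 m/s

A = z·y² = 2.4×0.30² = 0.2160 m²
P = 2y√(1+z²) = 2×0.30×√(1+2.4²) = 1.560 m
R = A/P = 0.2160/1.560 = 0.1385 m
Q = (1/n)·A·R^(2/3)·S^(1/2) = (1/0.018) × 0.2160 × 0.1385^(2/3) × 0.00096^(1/2) = 0.09951 m³/s
V = Q/A = 0.09951/0.2160 = 0.4607 m/s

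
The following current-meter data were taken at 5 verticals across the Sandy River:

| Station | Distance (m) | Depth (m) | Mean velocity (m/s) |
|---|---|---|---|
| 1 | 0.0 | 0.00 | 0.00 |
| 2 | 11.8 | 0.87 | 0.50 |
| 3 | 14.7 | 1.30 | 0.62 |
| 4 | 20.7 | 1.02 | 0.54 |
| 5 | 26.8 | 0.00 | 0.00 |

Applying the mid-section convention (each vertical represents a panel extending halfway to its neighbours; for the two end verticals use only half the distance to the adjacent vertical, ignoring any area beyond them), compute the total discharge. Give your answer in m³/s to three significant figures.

w_2 = (14.7 − 0.0)/2 = 7.35 m; q_2 = 0.50 × 0.87 × 7.35 = 3.197 m³/s
w_3 = (20.7 − 11.8)/2 = 4.45 m; q_3 = 0.62 × 1.30 × 4.45 = 3.587 m³/s
w_4 = (26.8 − 14.7)/2 = 6.05 m; q_4 = 0.54 × 1.02 × 6.05 = 3.332 m³/s
Stations 1, 5 contribute zero (depth or velocity is 0).
Q = Σ qᵢ = 10.12 m³/s

10.1 m³/s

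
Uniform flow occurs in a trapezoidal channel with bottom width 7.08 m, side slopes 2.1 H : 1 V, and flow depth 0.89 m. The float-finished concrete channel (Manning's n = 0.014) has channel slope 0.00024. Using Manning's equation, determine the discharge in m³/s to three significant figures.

7.01 m³/s

A = (b + z·y)·y = (7.08 + 2.1×0.89)×0.89 = 7.965 m²
P = b + 2y√(1+z²) = 7.08 + 2×0.89×√(1+2.1²) = 11.22 m
R = A/P = 7.965/11.22 = 0.7098 m
Q = (1/n)·A·R^(2/3)·S^(1/2) = (1/0.014) × 7.965 × 0.7098^(2/3) × 0.00024^(1/2) = 7.013 m³/s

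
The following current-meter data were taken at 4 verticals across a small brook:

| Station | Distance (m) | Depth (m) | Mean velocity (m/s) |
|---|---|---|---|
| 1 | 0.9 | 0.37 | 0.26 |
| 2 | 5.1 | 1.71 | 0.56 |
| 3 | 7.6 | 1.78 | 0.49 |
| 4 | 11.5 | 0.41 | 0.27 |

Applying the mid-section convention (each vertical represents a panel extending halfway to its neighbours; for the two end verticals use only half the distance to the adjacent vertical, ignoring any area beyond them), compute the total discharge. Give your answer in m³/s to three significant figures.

w_1 = (5.1 − 0.9)/2 = 2.1 m; q_1 = 0.26 × 0.37 × 2.1 = 0.2020 m³/s
w_2 = (7.6 − 0.9)/2 = 3.35 m; q_2 = 0.56 × 1.71 × 3.35 = 3.208 m³/s
w_3 = (11.5 − 5.1)/2 = 3.2 m; q_3 = 0.49 × 1.78 × 3.2 = 2.791 m³/s
w_4 = (11.5 − 7.6)/2 = 1.95 m; q_4 = 0.27 × 0.41 × 1.95 = 0.2159 m³/s
Q = Σ qᵢ = 6.417 m³/s

6.42 m³/s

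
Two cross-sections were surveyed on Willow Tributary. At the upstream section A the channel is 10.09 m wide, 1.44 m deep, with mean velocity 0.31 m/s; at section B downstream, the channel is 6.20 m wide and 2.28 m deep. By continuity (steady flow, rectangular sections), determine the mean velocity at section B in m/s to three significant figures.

Q = A₁V₁ = (10.09×1.44) × 0.31 = 4.504 m³/s
A₂ = 6.20 × 2.28 = 14.14 m²
V₂ = Q/A₂ = 4.504/14.14 = 0.3186 m/s

0.319 m/s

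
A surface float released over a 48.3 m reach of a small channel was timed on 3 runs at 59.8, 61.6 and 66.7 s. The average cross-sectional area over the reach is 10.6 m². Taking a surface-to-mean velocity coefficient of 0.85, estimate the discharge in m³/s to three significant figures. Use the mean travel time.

t̄ = (59.8 + 61.6 + 66.7) / 3 = 62.7 s
v_surface = L / t̄ = 48.3 / 62.7 = 0.7703 m/s
v_mean = 0.85 × 0.7703 = 0.6548 m/s
Q = A × v_mean = 10.6 × 0.6548 = 6.941 m³/s

6.94 m³/s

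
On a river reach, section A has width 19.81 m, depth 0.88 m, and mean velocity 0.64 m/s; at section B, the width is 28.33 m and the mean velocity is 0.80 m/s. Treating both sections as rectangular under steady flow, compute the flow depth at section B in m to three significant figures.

Q = A₁V₁ = (19.81×0.88) × 0.64 = 11.16 m³/s
d₂ = Q/(b₂ V₂) = 11.16/(28.33×0.80) = 0.4923 m

0.492 m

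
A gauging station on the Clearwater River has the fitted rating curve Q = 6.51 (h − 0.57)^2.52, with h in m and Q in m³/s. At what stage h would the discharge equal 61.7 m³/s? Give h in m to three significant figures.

3.01 m

h − h₀ = (Q/C)^(1/b) = (61.7/6.51)^(1/2.52) = 2.441 m
h = 0.57 + 2.441 = 3.011 m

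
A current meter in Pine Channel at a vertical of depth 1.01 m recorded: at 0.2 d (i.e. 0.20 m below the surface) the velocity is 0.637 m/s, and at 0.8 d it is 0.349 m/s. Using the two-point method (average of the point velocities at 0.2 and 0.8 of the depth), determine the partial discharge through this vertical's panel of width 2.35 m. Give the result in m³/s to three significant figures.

1.17 m³/s

v̄ = (0.637 + 0.349) / 2 = 0.4930 m/s
q = v̄ × d × w = 0.4930 × 1.01 × 2.35 = 1.170 m³/s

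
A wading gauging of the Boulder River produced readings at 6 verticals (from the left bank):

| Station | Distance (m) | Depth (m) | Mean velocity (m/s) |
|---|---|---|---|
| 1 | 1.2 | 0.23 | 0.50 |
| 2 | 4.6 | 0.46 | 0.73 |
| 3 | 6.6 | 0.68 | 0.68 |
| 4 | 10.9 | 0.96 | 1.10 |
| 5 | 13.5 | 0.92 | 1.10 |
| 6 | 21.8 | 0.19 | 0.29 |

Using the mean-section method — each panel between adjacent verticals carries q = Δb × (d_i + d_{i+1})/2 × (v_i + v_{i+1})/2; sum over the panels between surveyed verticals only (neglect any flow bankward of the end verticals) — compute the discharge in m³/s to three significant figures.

Panel 1-2: Δb = 3.4 m, d̄ = (0.23+0.46)/2 = 0.345, v̄ = (0.50+0.73)/2 = 0.615 → q = 3.4×0.345×0.615 = 0.7214 m³/s
Panel 2-3: Δb = 2 m, d̄ = (0.46+0.68)/2 = 0.57, v̄ = (0.73+0.68)/2 = 0.705 → q = 2×0.57×0.705 = 0.8037 m³/s
Panel 3-4: Δb = 4.3 m, d̄ = (0.68+0.96)/2 = 0.82, v̄ = (0.68+1.10)/2 = 0.89 → q = 4.3×0.82×0.89 = 3.138 m³/s
Panel 4-5: Δb = 2.6 m, d̄ = (0.96+0.92)/2 = 0.94, v̄ = (1.10+1.10)/2 = 1.1 → q = 2.6×0.94×1.1 = 2.688 m³/s
Panel 5-6: Δb = 8.3 m, d̄ = (0.92+0.19)/2 = 0.555, v̄ = (1.10+0.29)/2 = 0.695 → q = 8.3×0.555×0.695 = 3.202 m³/s
Q = Σ q = 10.55 m³/s

10.6 m³/s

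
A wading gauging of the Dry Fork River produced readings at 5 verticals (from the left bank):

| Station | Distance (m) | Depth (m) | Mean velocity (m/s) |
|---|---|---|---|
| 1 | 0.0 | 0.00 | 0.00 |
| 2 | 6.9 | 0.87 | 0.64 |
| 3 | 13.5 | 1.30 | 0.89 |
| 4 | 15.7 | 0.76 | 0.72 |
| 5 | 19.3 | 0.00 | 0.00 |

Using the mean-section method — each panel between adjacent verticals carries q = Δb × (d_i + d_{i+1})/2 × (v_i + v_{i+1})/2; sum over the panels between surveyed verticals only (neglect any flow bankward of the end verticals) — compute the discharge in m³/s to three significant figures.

8.76 m³/s

Panel 1-2: Δb = 6.9 m, d̄ = (0.00+0.87)/2 = 0.435, v̄ = (0.00+0.64)/2 = 0.32 → q = 6.9×0.435×0.32 = 0.9605 m³/s
Panel 2-3: Δb = 6.6 m, d̄ = (0.87+1.30)/2 = 1.085, v̄ = (0.64+0.89)/2 = 0.765 → q = 6.6×1.085×0.765 = 5.478 m³/s
Panel 3-4: Δb = 2.2 m, d̄ = (1.30+0.76)/2 = 1.03, v̄ = (0.89+0.72)/2 = 0.805 → q = 2.2×1.03×0.805 = 1.824 m³/s
Panel 4-5: Δb = 3.6 m, d̄ = (0.76+0.00)/2 = 0.38, v̄ = (0.72+0.00)/2 = 0.36 → q = 3.6×0.38×0.36 = 0.4925 m³/s
Q = Σ q = 8.755 m³/s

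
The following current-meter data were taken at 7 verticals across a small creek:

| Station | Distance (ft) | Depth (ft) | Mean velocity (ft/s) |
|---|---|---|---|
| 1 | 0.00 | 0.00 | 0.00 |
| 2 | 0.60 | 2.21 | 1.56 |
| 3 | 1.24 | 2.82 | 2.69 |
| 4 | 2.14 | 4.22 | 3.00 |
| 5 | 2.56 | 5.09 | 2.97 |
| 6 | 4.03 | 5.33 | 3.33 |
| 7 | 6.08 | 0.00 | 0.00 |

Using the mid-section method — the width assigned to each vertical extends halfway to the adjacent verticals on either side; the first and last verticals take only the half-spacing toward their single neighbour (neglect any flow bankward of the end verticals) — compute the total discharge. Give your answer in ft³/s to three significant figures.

w_2 = (1.24 − 0.00)/2 = 0.62 ft; q_2 = 1.56 × 2.21 × 0.62 = 2.138 ft³/s
w_3 = (2.14 − 0.60)/2 = 0.77 ft; q_3 = 2.69 × 2.82 × 0.77 = 5.841 ft³/s
w_4 = (2.56 − 1.24)/2 = 0.66 ft; q_4 = 3.00 × 4.22 × 0.66 = 8.356 ft³/s
w_5 = (4.03 − 2.14)/2 = 0.945 ft; q_5 = 2.97 × 5.09 × 0.945 = 14.29 ft³/s
w_6 = (6.08 − 2.56)/2 = 1.76 ft; q_6 = 3.33 × 5.33 × 1.76 = 31.24 ft³/s
Stations 1, 7 contribute zero (depth or velocity is 0).
Q = Σ qᵢ = 61.86 ft³/s

61.9 ft³/s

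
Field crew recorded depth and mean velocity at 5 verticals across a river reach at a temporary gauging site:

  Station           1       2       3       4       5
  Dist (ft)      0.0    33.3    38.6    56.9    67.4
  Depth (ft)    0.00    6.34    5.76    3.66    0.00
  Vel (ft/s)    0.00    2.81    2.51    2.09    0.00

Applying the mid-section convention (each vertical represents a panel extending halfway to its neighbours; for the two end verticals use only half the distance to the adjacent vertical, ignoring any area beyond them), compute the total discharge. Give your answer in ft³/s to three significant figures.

625 ft³/s

w_2 = (38.6 − 0.0)/2 = 19.3 ft; q_2 = 2.81 × 6.34 × 19.3 = 343.8 ft³/s
w_3 = (56.9 − 33.3)/2 = 11.8 ft; q_3 = 2.51 × 5.76 × 11.8 = 170.6 ft³/s
w_4 = (67.4 − 38.6)/2 = 14.4 ft; q_4 = 2.09 × 3.66 × 14.4 = 110.2 ft³/s
Stations 1, 5 contribute zero (depth or velocity is 0).
Q = Σ qᵢ = 624.6 ft³/s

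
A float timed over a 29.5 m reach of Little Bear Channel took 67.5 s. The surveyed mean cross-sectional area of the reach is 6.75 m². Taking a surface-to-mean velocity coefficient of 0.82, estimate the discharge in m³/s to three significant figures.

v_surface = L / t̄ = 29.5 / 67.5 = 0.4370 m/s
v_mean = 0.82 × 0.4370 = 0.3584 m/s
Q = A × v_mean = 6.75 × 0.3584 = 2.419 m³/s

2.42 m³/s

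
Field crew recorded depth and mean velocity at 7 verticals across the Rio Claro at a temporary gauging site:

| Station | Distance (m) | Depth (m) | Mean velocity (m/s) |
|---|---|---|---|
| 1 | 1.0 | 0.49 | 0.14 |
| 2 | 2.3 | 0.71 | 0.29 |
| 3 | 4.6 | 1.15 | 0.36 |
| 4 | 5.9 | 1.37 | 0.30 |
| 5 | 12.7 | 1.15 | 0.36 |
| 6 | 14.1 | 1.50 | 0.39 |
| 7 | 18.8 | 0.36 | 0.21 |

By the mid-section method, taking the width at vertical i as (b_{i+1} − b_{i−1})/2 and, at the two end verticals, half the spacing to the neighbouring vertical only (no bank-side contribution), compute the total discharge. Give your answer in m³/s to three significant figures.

w_1 = (2.3 − 1.0)/2 = 0.65 m; q_1 = 0.14 × 0.49 × 0.65 = 0.04459 m³/s
w_2 = (4.6 − 1.0)/2 = 1.8 m; q_2 = 0.29 × 0.71 × 1.8 = 0.3706 m³/s
w_3 = (5.9 − 2.3)/2 = 1.8 m; q_3 = 0.36 × 1.15 × 1.8 = 0.7452 m³/s
w_4 = (12.7 − 4.6)/2 = 4.05 m; q_4 = 0.30 × 1.37 × 4.05 = 1.665 m³/s
w_5 = (14.1 − 5.9)/2 = 4.1 m; q_5 = 0.36 × 1.15 × 4.1 = 1.697 m³/s
w_6 = (18.8 − 12.7)/2 = 3.05 m; q_6 = 0.39 × 1.50 × 3.05 = 1.784 m³/s
w_7 = (18.8 − 14.1)/2 = 2.35 m; q_7 = 0.21 × 0.36 × 2.35 = 0.1777 m³/s
Q = Σ qᵢ = 6.484 m³/s

6.48 m³/s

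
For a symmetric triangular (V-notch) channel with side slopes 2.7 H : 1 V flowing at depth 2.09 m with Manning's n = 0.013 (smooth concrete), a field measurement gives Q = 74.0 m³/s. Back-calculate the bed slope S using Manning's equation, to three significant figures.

0.00684

A = z·y² = 2.7×2.09² = 11.79 m²
P = 2y√(1+z²) = 2×2.09×√(1+2.7²) = 12.04 m
R = A/P = 11.79/12.04 = 0.9799 m
S = (Q·n / (1·A·R^(2/3)))² = (74.0×0.013 / (1×11.79×0.9866))² = 0.006835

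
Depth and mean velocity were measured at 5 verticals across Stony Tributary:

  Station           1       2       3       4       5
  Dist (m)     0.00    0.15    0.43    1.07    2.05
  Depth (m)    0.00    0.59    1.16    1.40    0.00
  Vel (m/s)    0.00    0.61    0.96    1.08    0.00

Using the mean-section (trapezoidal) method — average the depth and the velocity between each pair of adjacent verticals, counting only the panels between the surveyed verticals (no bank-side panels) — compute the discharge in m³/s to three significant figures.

1.41 m³/s

Panel 1-2: Δb = 0.15 m, d̄ = (0.00+0.59)/2 = 0.295, v̄ = (0.00+0.61)/2 = 0.305 → q = 0.15×0.295×0.305 = 0.01350 m³/s
Panel 2-3: Δb = 0.28 m, d̄ = (0.59+1.16)/2 = 0.875, v̄ = (0.61+0.96)/2 = 0.785 → q = 0.28×0.875×0.785 = 0.1923 m³/s
Panel 3-4: Δb = 0.64 m, d̄ = (1.16+1.40)/2 = 1.28, v̄ = (0.96+1.08)/2 = 1.02 → q = 0.64×1.28×1.02 = 0.8356 m³/s
Panel 4-5: Δb = 0.98 m, d̄ = (1.40+0.00)/2 = 0.7, v̄ = (1.08+0.00)/2 = 0.54 → q = 0.98×0.7×0.54 = 0.3704 m³/s
Q = Σ q = 1.412 m³/s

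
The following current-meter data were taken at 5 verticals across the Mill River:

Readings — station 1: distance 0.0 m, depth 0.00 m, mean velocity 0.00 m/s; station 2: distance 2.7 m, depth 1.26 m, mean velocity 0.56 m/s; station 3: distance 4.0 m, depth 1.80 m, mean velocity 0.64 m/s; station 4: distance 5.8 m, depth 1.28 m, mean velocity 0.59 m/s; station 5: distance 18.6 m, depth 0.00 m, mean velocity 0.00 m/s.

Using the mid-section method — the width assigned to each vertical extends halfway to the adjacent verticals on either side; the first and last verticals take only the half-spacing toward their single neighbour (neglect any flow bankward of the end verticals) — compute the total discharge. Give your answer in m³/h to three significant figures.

w_2 = (4.0 − 0.0)/2 = 2 m; q_2 = 0.56 × 1.26 × 2 = 1.411 m³/s
w_3 = (5.8 − 2.7)/2 = 1.55 m; q_3 = 0.64 × 1.80 × 1.55 = 1.786 m³/s
w_4 = (18.6 − 4.0)/2 = 7.3 m; q_4 = 0.59 × 1.28 × 7.3 = 5.513 m³/s
Stations 1, 5 contribute zero (depth or velocity is 0).
Q = Σ qᵢ = 8.710 m³/s
= 8.710 × 3600 = 31360 m³/h

31400 m³/h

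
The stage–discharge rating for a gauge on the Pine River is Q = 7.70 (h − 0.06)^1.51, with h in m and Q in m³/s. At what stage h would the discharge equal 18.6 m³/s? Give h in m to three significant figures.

h − h₀ = (Q/C)^(1/b) = (18.6/7.70)^(1/1.51) = 1.793 m
h = 0.06 + 1.793 = 1.853 m

1.85 m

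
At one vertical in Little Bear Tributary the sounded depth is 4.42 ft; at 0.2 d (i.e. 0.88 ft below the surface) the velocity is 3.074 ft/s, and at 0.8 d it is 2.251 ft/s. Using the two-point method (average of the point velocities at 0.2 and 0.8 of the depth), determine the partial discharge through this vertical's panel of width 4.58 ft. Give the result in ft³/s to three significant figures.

v̄ = (3.074 + 2.251) / 2 = 2.663 ft/s
q = v̄ × d × w = 2.663 × 4.42 × 4.58 = 53.90 ft³/s

53.9 ft³/s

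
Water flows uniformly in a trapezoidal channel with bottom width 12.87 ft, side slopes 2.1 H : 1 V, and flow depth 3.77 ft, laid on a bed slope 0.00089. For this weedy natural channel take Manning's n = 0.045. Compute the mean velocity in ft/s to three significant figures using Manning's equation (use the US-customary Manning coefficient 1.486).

A = (b + z·y)·y = (12.87 + 2.1×3.77)×3.77 = 78.37 ft²
P = b + 2y√(1+z²) = 12.87 + 2×3.77×√(1+2.1²) = 30.41 ft
R = A/P = 78.37/30.41 = 2.577 ft
Q = (1.486/n)·A·R^(2/3)·S^(1/2) = (1.486/0.045) × 78.37 × 2.577^(2/3) × 0.00089^(1/2) = 145.1 ft³/s
V = Q/A = 145.1/78.37 = 1.852 ft/s

1.85 ft/s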